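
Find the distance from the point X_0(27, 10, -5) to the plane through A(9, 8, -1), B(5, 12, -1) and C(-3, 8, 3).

AB = (-4, 4, 0) and AC = (-12, 0, 4), so a normal is n = AB × AC = (16, 16, 48).
n = (16, 16, 48); n·P − 224 = 128; |n| = 16√11; distance = 128/(16√11) = 8/√11.

8√11/11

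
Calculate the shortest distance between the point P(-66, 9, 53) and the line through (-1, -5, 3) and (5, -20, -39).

A direction vector is d = (6, -15, -42).
AP = (-65, 14, 50), and AP × d = (162, -2430, 891).
|AP × d|² = 6725025 and |d|² = 2025, so the distance is √(6725025/2025) = √3321 = 9√41.

9√41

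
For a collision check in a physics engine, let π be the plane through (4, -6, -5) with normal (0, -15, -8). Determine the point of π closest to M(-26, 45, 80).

n = (0, -15, -8), |n|² = 289, and n·M − 130 = -1445.
t = -1445/289 = -5, so the foot is M − t·n = (-26, 45, 80) − (-5)·(0, -15, -8) = (-26, -30, 40).

(-26, -30, 40)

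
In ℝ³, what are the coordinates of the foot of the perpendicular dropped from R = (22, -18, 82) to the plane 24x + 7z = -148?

(-26, -18, 68)

The perpendicular from R has direction n = (24, 0, 7): r = (22, -18, 82) + λ(24, 0, 7).
Substitute into the plane: n·(R + λn) = -148 gives 1102 + 625λ = -148, so λ = -2.
Foot = (22, -18, 82) + (-2)·(24, 0, 7) = (-26, -18, 68).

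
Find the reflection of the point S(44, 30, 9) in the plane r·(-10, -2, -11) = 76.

(-16, 18, -57)

n = (-10, -2, -11), |n|² = 225, n·S − 76 = -675, so t = -675/225 = -3.
Foot F = S − (-3)·n = (14, 24, -24); the reflection is 2F − S = (-16, 18, -57).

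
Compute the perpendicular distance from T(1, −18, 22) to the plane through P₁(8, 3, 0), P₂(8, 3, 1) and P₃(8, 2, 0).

P₁P₂ = (0, 0, 1) and P₁P₃ = (0, −1, 0), so a normal is n = P₁P₂ × P₁P₃ = (1, 0, 0).
Then n·(1, −18, 22) − 8 = −7.
|n| = √(1 + 0 + 0) = 1, so the distance is |-7|/1 = 7.

7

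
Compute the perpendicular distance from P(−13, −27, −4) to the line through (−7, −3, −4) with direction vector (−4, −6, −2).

Direction vector d = (−4, −6, −2).
AP = (−6, −24, 0); AP·d = 168, |AP|² = 612, |d|² = 56.
distance² = |AP|² − (AP·d)²/|d|² = 612 − 28224/56 = 108, so the distance is 6√3.

6√3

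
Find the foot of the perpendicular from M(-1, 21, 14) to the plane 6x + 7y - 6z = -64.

The perpendicular from M has direction n = (6, 7, -6): r = (-1, 21, 14) + t(6, 7, -6).
Substitute into the plane: n·(M + tn) = -64 gives 57 + 121t = -64, so t = -1.
Foot = (-1, 21, 14) + (-1)·(6, 7, -6) = (-7, 14, 20).

(-7, 14, 20)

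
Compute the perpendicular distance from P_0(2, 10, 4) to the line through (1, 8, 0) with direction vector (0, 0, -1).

√5

Direction vector d = (0, 0, -1).
AP = (1, 2, 4), and AP × d = (-2, 1, 0).
|AP × d|² = 5 and |d|² = 1, so the distance is √5.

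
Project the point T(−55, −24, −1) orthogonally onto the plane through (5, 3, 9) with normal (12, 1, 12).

The perpendicular from T has direction n = (12, 1, 12): r = (−55, −24, −1) + t(12, 1, 12).
Substitute into the plane: n·(T + tn) = 171 gives -696 + 289t = 171, so t = 3.
Foot = (−55, −24, −1) + 3·(12, 1, 12) = (−19, −21, 35).

(-19, -21, 35)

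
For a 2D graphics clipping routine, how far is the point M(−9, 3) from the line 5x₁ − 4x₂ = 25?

d = |5·(-9) + (-4)·3 − 25| / √(25 + 16) = |-82|/√41 = 2√41.

2√41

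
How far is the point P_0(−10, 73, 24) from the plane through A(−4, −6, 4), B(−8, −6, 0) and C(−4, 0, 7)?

9

AB = (−4, 0, −4) and AC = (0, 6, 3), so a normal is n = AB × AC = (24, 12, −24).
d = |24·(-10) + 12·73 + (-24)·24 − (-264)| / √(576 + 144 + 576) = |324| / 36 = 9.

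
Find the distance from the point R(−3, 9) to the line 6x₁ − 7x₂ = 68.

149/√85

d = |6·(-3) + (-7)·9 − 68| / √(36 + 49) = |-149|/√85 = 149√85/85.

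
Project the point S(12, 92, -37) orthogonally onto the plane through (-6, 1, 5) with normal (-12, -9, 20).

n = (-12, -9, 20), |n|² = 625, and n·S − 163 = -1875.
t = -1875/625 = -3, so the foot is S − t·n = (12, 92, -37) − (-3)·(-12, -9, 20) = (-24, 65, 23).

(-24, 65, 23)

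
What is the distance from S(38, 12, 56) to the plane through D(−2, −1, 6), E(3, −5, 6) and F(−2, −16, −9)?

25√66/66

DE = (5, −4, 0) and DF = (0, −15, −15), so a normal is n = DE × DF = (60, 75, −75).
n = (60, 75, −75); n·P − (-645) = -375; |n| = 15√66; distance = 375/(15√66) = 25/√66.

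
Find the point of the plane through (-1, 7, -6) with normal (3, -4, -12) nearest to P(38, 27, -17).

(35, 31, -5)

The perpendicular from P has direction n = (3, -4, -12): r = (38, 27, -17) + λ(3, -4, -12).
Substitute into the plane: n·(P + λn) = 41 gives 210 + 169λ = 41, so λ = -1.
Foot = (38, 27, -17) + (-1)·(3, -4, -12) = (35, 31, -5).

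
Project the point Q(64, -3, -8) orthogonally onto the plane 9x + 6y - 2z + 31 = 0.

n = (9, 6, -2), |n|² = 121, and n·Q − (-31) = 605.
t = 605/121 = 5, so the foot is Q − t·n = (64, -3, -8) − 5·(9, 6, -2) = (19, -33, 2).

(19, -33, 2)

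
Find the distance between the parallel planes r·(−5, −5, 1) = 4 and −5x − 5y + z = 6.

2√51/51

With common normal n = (−5, −5, 1) (|n| = √51), the distance is |4 − 6|/|n| = 2/√51 = 2√51/51.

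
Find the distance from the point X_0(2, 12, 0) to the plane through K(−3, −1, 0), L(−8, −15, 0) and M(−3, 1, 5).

1/3

KL = (−5, −14, 0) and KM = (0, 2, 5), so a normal is n = KL × KM = (−70, 25, −10).
Then n·(2, 12, 0) − 185 = −25.
|n| = √(4900 + 625 + 100) = 75, so the distance is |-25|/75 = 1/3.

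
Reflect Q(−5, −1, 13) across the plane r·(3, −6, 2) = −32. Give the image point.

With n = (3, −6, 2), the signed offset is (n·Q − (-32))/|n|² = 49/49 = 1.
Q' = Q − 2t·n = (−5, −1, 13) − 2·(3, −6, 2) = (−11, 11, 9).

(-11, 11, 9)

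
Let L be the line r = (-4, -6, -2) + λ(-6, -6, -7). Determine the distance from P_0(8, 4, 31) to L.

2√61

Direction vector d = (-6, -6, -7).
AP = (12, 10, 33); AP·d = -363, |AP|² = 1333, |d|² = 121.
distance² = |AP|² − (AP·d)²/|d|² = 1333 − 131769/121 = 244, so the distance is 2√61.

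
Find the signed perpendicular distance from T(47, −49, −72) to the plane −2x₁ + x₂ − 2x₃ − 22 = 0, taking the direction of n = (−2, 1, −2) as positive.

n·T − 22 = -21.
|n| = 3, so the signed distance is -21/3 = -7.

-7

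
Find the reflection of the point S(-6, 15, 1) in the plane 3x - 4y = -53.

(0, 7, 1)

n = (3, -4, 0), |n|² = 25, n·S − (-53) = -25, so t = -25/25 = -1.
Foot F = S − (-1)·n = (-3, 11, 1); the reflection is 2F − S = (0, 7, 1).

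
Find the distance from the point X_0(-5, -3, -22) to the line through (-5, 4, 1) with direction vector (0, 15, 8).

17

Direction vector d = (0, 15, 8).
AP = (0, -7, -23); AP·d = -289, |AP|² = 578, |d|² = 289.
distance² = |AP|² − (AP·d)²/|d|² = 578 − 83521/289 = 289, so the distance is 17.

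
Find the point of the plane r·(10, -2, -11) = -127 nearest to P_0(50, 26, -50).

(0, 36, 5)

The perpendicular from P_0 has direction n = (10, -2, -11): r = (50, 26, -50) + λ(10, -2, -11).
Substitute into the plane: n·(P_0 + λn) = -127 gives 998 + 225λ = -127, so λ = -5.
Foot = (50, 26, -50) + (-5)·(10, -2, -11) = (0, 36, 5).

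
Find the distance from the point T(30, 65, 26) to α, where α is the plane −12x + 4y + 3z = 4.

2

Normal vector n = (−12, 4, 3), and n·(30, 65, 26) − 4 = −26.
|n| = √(144 + 16 + 9) = 13, so the distance is |-26|/13 = 2.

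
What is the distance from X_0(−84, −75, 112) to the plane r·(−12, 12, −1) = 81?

5

n = (−12, 12, −1); n·P − 81 = -85; |n| = 17; distance = 85/17 = 5.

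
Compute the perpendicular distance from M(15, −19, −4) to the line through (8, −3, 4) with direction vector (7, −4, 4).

Direction vector d = (7, −4, 4).
AP = (7, −16, −8); AP·d = 81, |AP|² = 369, |d|² = 81.
distance² = |AP|² − (AP·d)²/|d|² = 369 − 6561/81 = 288, so the distance is 12√2.

12√2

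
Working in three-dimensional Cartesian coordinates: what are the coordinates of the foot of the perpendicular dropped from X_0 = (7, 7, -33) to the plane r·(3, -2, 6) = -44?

n = (3, -2, 6), |n|² = 49, and n·X_0 − (-44) = -147.
t = -147/49 = -3, so the foot is X_0 − t·n = (7, 7, -33) − (-3)·(3, -2, 6) = (16, 1, -15).

(16, 1, -15)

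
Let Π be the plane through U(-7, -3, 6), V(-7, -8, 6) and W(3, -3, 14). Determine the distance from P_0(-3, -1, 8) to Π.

6√41/41

UV = (0, -5, 0) and UW = (10, 0, 8), so a normal is n = UV × UW = (-40, 0, 50).
n = (-40, 0, 50); n·P − 580 = -60; |n| = 10√41; distance = 60/(10√41) = 6√41/41.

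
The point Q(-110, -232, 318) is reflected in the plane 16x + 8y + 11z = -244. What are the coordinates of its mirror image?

n = (16, 8, 11), |n|² = 441, n·Q − (-244) = 126, so t = 126/441 = 2/7.
Foot F = Q − (2/7)·n = (-802/7, -1640/7, 2204/7); the reflection is 2F − Q = (-834/7, -1656/7, 2182/7).

(-834/7, -1656/7, 2182/7)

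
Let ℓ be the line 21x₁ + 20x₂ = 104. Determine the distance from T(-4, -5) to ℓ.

288/29

d = |21·(-4) + 20·(-5) − 104| / √(441 + 400) = |-288|/29 = 288/29.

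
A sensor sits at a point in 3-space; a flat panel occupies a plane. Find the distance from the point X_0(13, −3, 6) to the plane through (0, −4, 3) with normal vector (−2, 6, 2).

The plane has equation n·(r − (0, −4, 3)) = 0, i.e. n·r = -18.
Then n·(13, −3, 6) − (−18) = −14.
|n| = √(4 + 36 + 4) = 2√11, so the distance is |-14|/(2√11) = 7/√11.

7√11/11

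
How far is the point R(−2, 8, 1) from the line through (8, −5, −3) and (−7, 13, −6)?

A direction vector is d = (−15, 18, −3).
AP = (−10, 13, 4), and AP × d = (−111, −90, 15).
|AP × d|² = 20646 and |d|² = 558, so the distance is √(20646/558) = √37.

√37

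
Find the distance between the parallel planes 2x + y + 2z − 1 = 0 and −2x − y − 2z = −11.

10/3

Divide the second equation by -1 to match normals: 2x + y + 2z = 11.
Both planes have normal n = (2, 1, 2), |n| = 3. Any point on the first plane is at distance |11 − 1|/|n| = 10/3 from the second.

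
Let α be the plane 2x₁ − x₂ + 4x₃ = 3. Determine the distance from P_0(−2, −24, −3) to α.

Normal vector n = (2, −1, 4), and n·(−2, −24, −3) − 3 = 5.
|n| = √(4 + 1 + 16) = √21, so the distance is |5|/√21 = 5/√21.

5√21/21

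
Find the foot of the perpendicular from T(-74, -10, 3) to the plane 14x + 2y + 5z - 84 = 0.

(-4, 0, 28)

The perpendicular from T has direction n = (14, 2, 5): r = (-74, -10, 3) + μ(14, 2, 5).
Substitute into the plane: n·(T + μn) = 84 gives -1041 + 225μ = 84, so μ = 5.
Foot = (-74, -10, 3) + 5·(14, 2, 5) = (-4, 0, 28).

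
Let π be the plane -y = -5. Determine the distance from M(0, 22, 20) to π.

Normal vector n = (0, -1, 0), and n·(0, 22, 20) - (-5) = -17.
|n| = √(0 + 1 + 0) = 1, so the distance is |-17|/1 = 17.

17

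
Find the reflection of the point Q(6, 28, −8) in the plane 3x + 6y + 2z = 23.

(-12, -8, -20)

With n = (3, 6, 2), the signed offset is (n·Q − 23)/|n|² = 147/49 = 3.
Q' = Q − 2t·n = (6, 28, −8) − 6·(3, 6, 2) = (−12, −8, −20).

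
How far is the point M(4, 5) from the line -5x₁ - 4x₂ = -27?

13/√41

d = |(-5)·4 + (-4)·5 − (-27)| / √(25 + 16) = |-13|/√41 = 13/√41.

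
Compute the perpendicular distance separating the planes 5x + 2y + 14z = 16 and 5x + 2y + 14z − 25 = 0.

Both planes have normal n = (5, 2, 14), |n| = 15. Any point on the first plane is at distance |25 − 16|/|n| = 9/15 = 3/5 from the second.

3/5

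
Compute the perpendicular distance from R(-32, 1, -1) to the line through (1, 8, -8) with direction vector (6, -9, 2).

√1066

Direction vector d = (6, -9, 2).
AP = (-33, -7, 7), and AP × d = (49, 108, 339).
|AP × d|² = 128986 and |d|² = 121, so the distance is √(128986/121) = √1066.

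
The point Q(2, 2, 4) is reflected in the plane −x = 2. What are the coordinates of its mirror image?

(-6, 2, 4)

With n = (−1, 0, 0), the signed offset is (n·Q − 2)/|n|² = -4/1 = -4.
Q' = Q − 2t·n = (2, 2, 4) − (-8)·(−1, 0, 0) = (−6, 2, 4).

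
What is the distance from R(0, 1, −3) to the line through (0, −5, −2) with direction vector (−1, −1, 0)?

Direction vector d = (−1, −1, 0).
AP = (0, 6, −1); AP·d = -6, |AP|² = 37, |d|² = 2.
distance² = |AP|² − (AP·d)²/|d|² = 37 − 36/2 = 19, so the distance is √19.

√19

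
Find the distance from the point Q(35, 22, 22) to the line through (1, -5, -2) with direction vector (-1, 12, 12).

3√145

Direction vector d = (-1, 12, 12).
AP = (34, 27, 24), and AP × d = (36, -432, 435).
|AP × d|² = 377145 and |d|² = 289, so the distance is √(377145/289) = √1305 = 3√145.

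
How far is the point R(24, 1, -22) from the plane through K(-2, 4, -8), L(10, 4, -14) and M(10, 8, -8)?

KL = (12, 0, -6) and KM = (12, 4, 0), so a normal is n = KL × KM = (24, -72, 48).
n = (24, -72, 48); n·P − (-720) = 168; |n| = 24√14; distance = 168/(24√14) = √14/2.

√14/2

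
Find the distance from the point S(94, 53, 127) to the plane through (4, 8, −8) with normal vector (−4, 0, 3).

The plane has equation n·(r − (4, 8, −8)) = 0, i.e. n·r = -40.
Then n·(94, 53, 127) − (−40) = 45.
|n| = √(16 + 0 + 9) = 5, so the distance is |45|/5 = 9.

9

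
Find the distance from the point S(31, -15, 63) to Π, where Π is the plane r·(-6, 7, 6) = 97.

10/11

d = |(-6)·31 + 7·(-15) + 6·63 − 97| / √(36 + 49 + 36) = |-10| / 11 = 10/11.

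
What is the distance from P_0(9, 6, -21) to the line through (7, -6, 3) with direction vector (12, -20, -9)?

Direction vector d = (12, -20, -9).
AP = (2, 12, -24); AP·d = 0, |AP|² = 724, |d|² = 625.
distance² = |AP|² − (AP·d)²/|d|² = 724 − 0/625 = 724, so the distance is 2√181.

2√181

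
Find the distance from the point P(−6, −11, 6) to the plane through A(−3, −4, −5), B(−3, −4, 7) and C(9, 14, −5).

5/√13

AB = (0, 0, 12) and AC = (12, 18, 0), so a normal is n = AB × AC = (−216, 144, 0).
d = |(-216)·(-6) + 144·(-11) − 72| / √(46656 + 20736 + 0) = |-360| / (72√13) = 5√13/13.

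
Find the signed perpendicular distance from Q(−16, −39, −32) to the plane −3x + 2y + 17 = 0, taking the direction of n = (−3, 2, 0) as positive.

-√13

n·Q − (-17) = -13.
|n| = √13, so the signed distance is -√13.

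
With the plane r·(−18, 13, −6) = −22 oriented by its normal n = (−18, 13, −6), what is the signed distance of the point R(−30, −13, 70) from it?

n·R − (-22) = -27.
|n| = 23, so the signed distance is -27/23.

-27/23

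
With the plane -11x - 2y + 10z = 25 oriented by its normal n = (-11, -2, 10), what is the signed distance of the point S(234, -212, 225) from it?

n·S − 25 = 75.
|n| = 15, so the signed distance is 75/15 = 5.

5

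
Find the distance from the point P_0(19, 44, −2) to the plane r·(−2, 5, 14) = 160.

d = |(-2)·19 + 5·44 + 14·(-2) − 160| / √(4 + 25 + 196) = |-6| / 15 = 2/5.

2/5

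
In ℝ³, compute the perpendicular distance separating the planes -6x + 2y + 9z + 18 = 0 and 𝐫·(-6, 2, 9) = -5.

13/11

Both planes have normal n = (-6, 2, 9), |n| = 11. Any point on the first plane is at distance |(-5) − (-18)|/|n| = 13/11 from the second.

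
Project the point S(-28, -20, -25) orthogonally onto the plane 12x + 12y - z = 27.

(-4, 4, -27)

n = (12, 12, -1), |n|² = 289, and n·S − 27 = -578.
t = -578/289 = -2, so the foot is S − t·n = (-28, -20, -25) − (-2)·(12, 12, -1) = (-4, 4, -27).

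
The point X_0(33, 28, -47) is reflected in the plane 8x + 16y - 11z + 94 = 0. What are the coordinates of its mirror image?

(-15, -68, 19)

n = (8, 16, -11), |n|² = 441, n·X_0 − (-94) = 1323, so t = 1323/441 = 3.
Foot F = X_0 − 3·n = (9, -20, -14); the reflection is 2F − X_0 = (-15, -68, 19).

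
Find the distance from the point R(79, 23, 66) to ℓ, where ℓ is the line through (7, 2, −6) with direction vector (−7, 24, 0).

Direction vector d = (−7, 24, 0).
AP = (72, 21, 72), and AP × d = (−1728, −504, 1875).
|AP × d|² = 6755625 and |d|² = 625, so the distance is √(6755625/625) = √10809 = 3√1201.

3√1201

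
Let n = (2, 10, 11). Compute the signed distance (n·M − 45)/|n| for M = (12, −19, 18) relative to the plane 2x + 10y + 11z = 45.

n·M − 45 = -13.
|n| = 15, so the signed distance is -13/15.

-13/15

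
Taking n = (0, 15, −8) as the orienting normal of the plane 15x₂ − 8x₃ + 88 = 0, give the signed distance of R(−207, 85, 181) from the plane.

-5

n·R − (-88) = -85.
|n| = 17, so the signed distance is -85/17 = -5.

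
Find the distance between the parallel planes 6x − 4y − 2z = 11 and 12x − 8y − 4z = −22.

11√14/14

Divide the second equation by 2 to match normals: 6x − 4y − 2z = -11.
With common normal n = (6, −4, −2) (|n| = 2√14), the distance is |11 − (-11)|/|n| = 22/(2√14) = 11/√14.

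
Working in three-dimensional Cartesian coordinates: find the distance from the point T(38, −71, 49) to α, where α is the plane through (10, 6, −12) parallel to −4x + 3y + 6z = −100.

23/√61

Parallel planes share the normal n = (−4, 3, 6); since (10, 6, −12) lies on the plane, its equation is −4x + 3y + 6z = -94.
Then n·(38, −71, 49) − (−94) = 23.
|n| = √(16 + 9 + 36) = √61, so the distance is |23|/√61 = 23/√61.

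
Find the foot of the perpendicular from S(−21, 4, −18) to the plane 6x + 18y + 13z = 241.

n = (6, 18, 13), |n|² = 529, and n·S − 241 = -529.
t = -529/529 = -1, so the foot is S − t·n = (−21, 4, −18) − (-1)·(6, 18, 13) = (−15, 22, −5).

(-15, 22, -5)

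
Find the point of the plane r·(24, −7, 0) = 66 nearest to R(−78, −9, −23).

n = (24, −7, 0), |n|² = 625, and n·R − 66 = -1875.
t = -1875/625 = -3, so the foot is R − t·n = (−78, −9, −23) − (-3)·(24, −7, 0) = (−6, −30, −23).

(-6, -30, -23)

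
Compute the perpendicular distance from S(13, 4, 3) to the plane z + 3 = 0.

6

Normal vector n = (0, 0, 1), and n·(13, 4, 3) - (-3) = 6.
|n| = √(0 + 0 + 1) = 1, so the distance is |6|/1 = 6.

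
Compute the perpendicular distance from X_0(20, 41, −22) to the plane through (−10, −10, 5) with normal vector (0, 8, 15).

The plane has equation n·(r − (−10, −10, 5)) = 0, i.e. n·r = -5.
n = (0, 8, 15); n·P − (-5) = 3; |n| = 17; distance = 3/17.

3/17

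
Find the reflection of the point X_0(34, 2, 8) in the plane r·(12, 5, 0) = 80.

(-14, -18, 8)

With n = (12, 5, 0), the signed offset is (n·X_0 − 80)/|n|² = 338/169 = 2.
X_0' = X_0 − 2t·n = (34, 2, 8) − 4·(12, 5, 0) = (-14, -18, 8).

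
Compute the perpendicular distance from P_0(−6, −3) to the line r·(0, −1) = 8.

The normal to the line is n = (0, −1) with |n| = 1.
|n·P_0 − 8| = |3 − 8| = 5, so the distance is 5/1 = 5.

5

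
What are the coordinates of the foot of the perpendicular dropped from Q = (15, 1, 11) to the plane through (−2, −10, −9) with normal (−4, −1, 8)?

The perpendicular from Q has direction n = (−4, −1, 8): r = (15, 1, 11) + t(−4, −1, 8).
Substitute into the plane: n·(Q + tn) = -54 gives 27 + 81t = -54, so t = -1.
Foot = (15, 1, 11) + (-1)·(−4, −1, 8) = (19, 2, 3).

(19, 2, 3)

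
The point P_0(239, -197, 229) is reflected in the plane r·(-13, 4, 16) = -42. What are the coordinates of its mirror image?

(1595/7, -1355/7, 1699/7)

n = (-13, 4, 16), |n|² = 441, n·P_0 − (-42) = -189, so t = -189/441 = -3/7.
Foot F = P_0 − (-3/7)·n = (1634/7, -1367/7, 1651/7); the reflection is 2F − P_0 = (1595/7, -1355/7, 1699/7).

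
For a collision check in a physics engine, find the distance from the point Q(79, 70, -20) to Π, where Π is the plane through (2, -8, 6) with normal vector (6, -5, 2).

The plane has equation n·(r − (2, -8, 6)) = 0, i.e. n·r = 64.
n = (6, -5, 2); n·P − 64 = 20; |n| = √65; distance = 20/√65 = 4√65/13.

4√65/13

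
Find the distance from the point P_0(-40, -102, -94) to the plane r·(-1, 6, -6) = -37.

n = (-1, 6, -6); n·P − (-37) = 29; |n| = √73; distance = 29/√73 = 29√73/73.

29√73/73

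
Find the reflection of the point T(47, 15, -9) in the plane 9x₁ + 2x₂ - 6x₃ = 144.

With n = (9, 2, -6), the signed offset is (n·T − 144)/|n|² = 363/121 = 3.
T' = T − 2t·n = (47, 15, -9) − 6·(9, 2, -6) = (-7, 3, 27).

(-7, 3, 27)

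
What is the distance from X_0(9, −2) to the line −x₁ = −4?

5

d = |(-1)·9 + 0·(-2) − (-4)| / √(1 + 0) = |-5|/1 = 5.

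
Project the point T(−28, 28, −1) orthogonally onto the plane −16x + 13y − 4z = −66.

n = (−16, 13, −4), |n|² = 441, and n·T − (-66) = 882.
t = 882/441 = 2, so the foot is T − t·n = (−28, 28, −1) − 2·(−16, 13, −4) = (4, 2, 7).

(4, 2, 7)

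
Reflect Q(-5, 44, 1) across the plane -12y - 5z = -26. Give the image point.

With n = (0, -12, -5), the signed offset is (n·Q − (-26))/|n|² = -507/169 = -3.
Q' = Q − 2t·n = (-5, 44, 1) − (-6)·(0, -12, -5) = (-5, -28, -29).

(-5, -28, -29)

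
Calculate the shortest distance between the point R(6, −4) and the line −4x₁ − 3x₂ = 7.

19/5

d = |(-4)·6 + (-3)·(-4) − 7| / √(16 + 9) = |-19|/5 = 19/5.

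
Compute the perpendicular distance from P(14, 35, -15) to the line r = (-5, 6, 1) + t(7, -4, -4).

9√17

Direction vector d = (7, -4, -4).
AP = (19, 29, -16); AP·d = 81, |AP|² = 1458, |d|² = 81.
distance² = |AP|² − (AP·d)²/|d|² = 1458 − 6561/81 = 1377, so the distance is 9√17.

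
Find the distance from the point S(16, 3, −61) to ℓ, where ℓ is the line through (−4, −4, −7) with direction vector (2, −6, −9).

√1429

Direction vector d = (2, −6, −9).
AP = (20, 7, −54), and AP × d = (−387, 72, −134).
|AP × d|² = 172909 and |d|² = 121, so the distance is √(172909/121) = √1429.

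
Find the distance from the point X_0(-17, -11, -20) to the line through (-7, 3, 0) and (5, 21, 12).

A direction vector is d = (12, 18, 12).
AP = (-10, -14, -20), and AP × d = (192, -120, -12).
|AP × d|² = 51408 and |d|² = 612, so the distance is √(51408/612) = √84 = 2√21.

2√21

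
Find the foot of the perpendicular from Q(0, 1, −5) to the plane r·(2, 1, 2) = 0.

(2, 2, -3)

The perpendicular from Q has direction n = (2, 1, 2): r = (0, 1, −5) + t(2, 1, 2).
Substitute into the plane: n·(Q + tn) = 0 gives -9 + 9t = 0, so t = 1.
Foot = (0, 1, −5) + 1·(2, 1, 2) = (2, 2, −3).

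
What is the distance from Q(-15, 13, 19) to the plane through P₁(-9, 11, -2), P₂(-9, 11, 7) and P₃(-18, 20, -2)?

2√2

P₁P₂ = (0, 0, 9) and P₁P₃ = (-9, 9, 0), so a normal is n = P₁P₂ × P₁P₃ = (-81, -81, 0).
Then n·(-15, 13, 19) - (-162) = 324.
|n| = √(6561 + 6561 + 0) = 81√2, so the distance is |324|/(81√2) = 2√2.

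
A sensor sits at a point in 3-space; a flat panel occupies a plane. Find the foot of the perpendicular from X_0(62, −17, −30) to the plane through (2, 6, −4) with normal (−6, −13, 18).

(56, -30, -12)

n = (−6, −13, 18), |n|² = 529, and n·X_0 − (-162) = -529.
t = -529/529 = -1, so the foot is X_0 − t·n = (62, −17, −30) − (-1)·(−6, −13, 18) = (56, −30, −12).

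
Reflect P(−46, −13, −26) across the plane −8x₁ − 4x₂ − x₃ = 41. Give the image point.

(34, 27, -16)

With n = (−8, −4, −1), the signed offset is (n·P − 41)/|n|² = 405/81 = 5.
P' = P − 2t·n = (−46, −13, −26) − 10·(−8, −4, −1) = (34, 27, −16).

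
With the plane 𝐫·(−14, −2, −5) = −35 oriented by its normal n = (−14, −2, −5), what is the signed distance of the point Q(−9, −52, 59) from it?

-2

n·Q − (-35) = -30.
|n| = 15, so the signed distance is -30/15 = -2.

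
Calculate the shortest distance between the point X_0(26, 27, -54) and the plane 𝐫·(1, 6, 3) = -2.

Normal vector n = (1, 6, 3), and n·(26, 27, -54) - (-2) = 28.
|n| = √(1 + 36 + 9) = √46, so the distance is |28|/√46 = 28/√46.

14√46/23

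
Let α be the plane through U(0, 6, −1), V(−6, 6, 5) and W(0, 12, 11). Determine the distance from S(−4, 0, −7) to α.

√6/3

UV = (−6, 0, 6) and UW = (0, 6, 12), so a normal is n = UV × UW = (−36, 72, −36).
Then n·(−4, 0, −7) − 468 = −72.
|n| = √(1296 + 5184 + 1296) = 36√6, so the distance is |-72|/(36√6) = 2/√6.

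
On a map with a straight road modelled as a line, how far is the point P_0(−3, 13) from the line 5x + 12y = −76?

217/13

The normal to the line is n = (5, 12) with |n| = 13.
|n·P_0 − (-76)| = |141 − (-76)| = 217, so the distance is 217/13.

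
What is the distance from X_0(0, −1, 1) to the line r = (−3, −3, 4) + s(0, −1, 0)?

3√2

Direction vector d = (0, −1, 0).
AP = (3, 2, −3); AP·d = -2, |AP|² = 22, |d|² = 1.
distance² = |AP|² − (AP·d)²/|d|² = 22 − 4/1 = 18, so the distance is 3√2.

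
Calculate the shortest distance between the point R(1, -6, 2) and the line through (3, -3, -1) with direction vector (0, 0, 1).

Direction vector d = (0, 0, 1).
AP = (-2, -3, 3); AP·d = 3, |AP|² = 22, |d|² = 1.
distance² = |AP|² − (AP·d)²/|d|² = 22 − 9/1 = 13, so the distance is √13.

√13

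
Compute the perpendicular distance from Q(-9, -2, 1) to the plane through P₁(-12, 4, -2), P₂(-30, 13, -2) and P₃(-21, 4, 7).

P₁P₂ = (-18, 9, 0) and P₁P₃ = (-9, 0, 9), so a normal is n = P₁P₂ × P₁P₃ = (81, 162, 81).
Then n·(-9, -2, 1) - (-486) = -486.
|n| = √(6561 + 26244 + 6561) = 81√6, so the distance is |-486|/(81√6) = √6.

√6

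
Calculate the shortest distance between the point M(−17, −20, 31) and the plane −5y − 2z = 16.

Normal vector n = (0, −5, −2), and n·(−17, −20, 31) − 16 = 22.
|n| = √(0 + 25 + 4) = √29, so the distance is |22|/√29 = 22/√29.

22/√29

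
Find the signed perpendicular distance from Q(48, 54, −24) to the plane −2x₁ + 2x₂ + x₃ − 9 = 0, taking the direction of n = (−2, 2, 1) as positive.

n·Q − 9 = -21.
|n| = 3, so the signed distance is -21/3 = -7.

-7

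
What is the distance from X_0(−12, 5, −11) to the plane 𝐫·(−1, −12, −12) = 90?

Normal vector n = (−1, −12, −12), and n·(−12, 5, −11) − 90 = −6.
|n| = √(1 + 144 + 144) = 17, so the distance is |-6|/17 = 6/17.

6/17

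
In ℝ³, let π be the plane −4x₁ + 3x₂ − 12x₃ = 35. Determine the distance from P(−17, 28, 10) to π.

3/13

n = (−4, 3, −12); n·P − 35 = -3; |n| = 13; distance = 3/13.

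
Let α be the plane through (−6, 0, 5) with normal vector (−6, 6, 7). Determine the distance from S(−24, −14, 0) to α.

1

The plane has equation n·(r − (−6, 0, 5)) = 0, i.e. n·r = 71.
d = |(-6)·(-24) + 6·(-14) + 7·0 − 71| / √(36 + 36 + 49) = |-11| / 11 = 1.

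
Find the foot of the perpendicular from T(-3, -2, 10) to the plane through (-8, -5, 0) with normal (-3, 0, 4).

(0, -2, 6)

n = (-3, 0, 4), |n|² = 25, and n·T − 24 = 25.
t = 25/25 = 1, so the foot is T − t·n = (-3, -2, 10) − 1·(-3, 0, 4) = (0, -2, 6).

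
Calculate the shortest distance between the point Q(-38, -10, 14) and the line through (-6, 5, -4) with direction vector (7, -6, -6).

Direction vector d = (7, -6, -6).
AP = (-32, -15, 18); AP·d = -242, |AP|² = 1573, |d|² = 121.
distance² = |AP|² − (AP·d)²/|d|² = 1573 − 58564/121 = 1089, so the distance is 33.

33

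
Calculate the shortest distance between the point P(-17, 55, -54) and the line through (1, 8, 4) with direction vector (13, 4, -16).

Direction vector d = (13, 4, -16).
AP = (-18, 47, -58); AP·d = 882, |AP|² = 5897, |d|² = 441.
distance² = |AP|² − (AP·d)²/|d|² = 5897 − 777924/441 = 4133, so the distance is √4133.

√4133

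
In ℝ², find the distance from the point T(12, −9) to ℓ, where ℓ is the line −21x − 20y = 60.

132/29

The normal to the line is n = (−21, −20) with |n| = 29.
|n·T − 60| = |-72 − 60| = 132, so the distance is 132/29.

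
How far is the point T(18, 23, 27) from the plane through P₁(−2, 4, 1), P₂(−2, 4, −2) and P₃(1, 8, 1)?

23/5

P₁P₂ = (0, 0, −3) and P₁P₃ = (3, 4, 0), so a normal is n = P₁P₂ × P₁P₃ = (12, −9, 0).
n = (12, −9, 0); n·P − (-60) = 69; |n| = 15; distance = 69/15 = 23/5.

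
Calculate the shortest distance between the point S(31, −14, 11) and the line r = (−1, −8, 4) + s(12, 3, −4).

√433

Direction vector d = (12, 3, −4).
AP = (32, −6, 7), and AP × d = (3, 212, 168).
|AP × d|² = 73177 and |d|² = 169, so the distance is √(73177/169) = √433.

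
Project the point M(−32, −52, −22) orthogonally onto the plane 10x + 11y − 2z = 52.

The perpendicular from M has direction n = (10, 11, −2): r = (−32, −52, −22) + t(10, 11, −2).
Substitute into the plane: n·(M + tn) = 52 gives -848 + 225t = 52, so t = 4.
Foot = (−32, −52, −22) + 4·(10, 11, −2) = (8, −8, −30).

(8, -8, -30)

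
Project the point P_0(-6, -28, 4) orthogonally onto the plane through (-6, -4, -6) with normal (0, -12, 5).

n = (0, -12, 5), |n|² = 169, and n·P_0 − 18 = 338.
t = 338/169 = 2, so the foot is P_0 − t·n = (-6, -28, 4) − 2·(0, -12, 5) = (-6, -4, -6).

(-6, -4, -6)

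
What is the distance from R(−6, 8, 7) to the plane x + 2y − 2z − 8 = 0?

d = |1·(-6) + 2·8 + (-2)·7 − 8| / √(1 + 4 + 4) = |-12| / 3 = 4.

4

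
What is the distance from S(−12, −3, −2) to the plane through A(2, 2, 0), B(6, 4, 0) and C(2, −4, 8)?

2√29/29

AB = (4, 2, 0) and AC = (0, −6, 8), so a normal is n = AB × AC = (16, −32, −24).
n = (16, −32, −24); n·P − (-32) = -16; |n| = 8√29; distance = 16/(8√29) = 2/√29.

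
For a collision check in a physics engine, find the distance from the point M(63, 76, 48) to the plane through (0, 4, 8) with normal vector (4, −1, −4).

The plane has equation n·(r − (0, 4, 8)) = 0, i.e. n·r = -36.
d = |4·63 + (-1)·76 + (-4)·48 − (-36)| / √(16 + 1 + 16) = |20| / √33 = 20√33/33.

20/√33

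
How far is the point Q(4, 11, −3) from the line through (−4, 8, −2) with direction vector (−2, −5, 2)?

√41

Direction vector d = (−2, −5, 2).
AP = (8, 3, −1), and AP × d = (1, −14, −34).
|AP × d|² = 1353 and |d|² = 33, so the distance is √(1353/33) = √41.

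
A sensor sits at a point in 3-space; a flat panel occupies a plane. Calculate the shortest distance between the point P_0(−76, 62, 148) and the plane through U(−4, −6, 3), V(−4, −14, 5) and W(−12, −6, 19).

8

UV = (0, −8, 2) and UW = (−8, 0, 16), so a normal is n = UV × UW = (−128, −16, −64).
n = (−128, −16, −64); n·P − 416 = -1152; |n| = 144; distance = 1152/144 = 8.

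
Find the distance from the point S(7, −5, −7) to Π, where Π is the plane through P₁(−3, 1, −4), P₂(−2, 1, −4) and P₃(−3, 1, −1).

6

P₁P₂ = (1, 0, 0) and P₁P₃ = (0, 0, 3), so a normal is n = P₁P₂ × P₁P₃ = (0, −3, 0).
n = (0, −3, 0); n·P − (-3) = 18; |n| = 3; distance = 18/3 = 6.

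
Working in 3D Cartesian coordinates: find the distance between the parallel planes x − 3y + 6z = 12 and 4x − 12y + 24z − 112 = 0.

16/√46

Divide the second equation by 4 to match normals: x − 3y + 6z = 28.
Both planes have normal n = (1, −3, 6), |n| = √46. Any point on the first plane is at distance |28 − 12|/|n| = 16/√46 from the second.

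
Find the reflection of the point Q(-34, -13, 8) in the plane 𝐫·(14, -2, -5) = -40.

(22, -21, -12)

n = (14, -2, -5), |n|² = 225, n·Q − (-40) = -450, so t = -450/225 = -2.
Foot F = Q − (-2)·n = (-6, -17, -2); the reflection is 2F − Q = (22, -21, -12).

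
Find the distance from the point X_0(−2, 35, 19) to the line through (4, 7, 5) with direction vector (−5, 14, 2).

Direction vector d = (−5, 14, 2).
AP = (−6, 28, 14), and AP × d = (−140, −58, 56).
|AP × d|² = 26100 and |d|² = 225, so the distance is √(26100/225) = √116 = 2√29.

2√29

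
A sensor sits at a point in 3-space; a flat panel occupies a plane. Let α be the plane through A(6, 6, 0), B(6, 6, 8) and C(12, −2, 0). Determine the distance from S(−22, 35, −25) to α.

AB = (0, 0, 8) and AC = (6, −8, 0), so a normal is n = AB × AC = (64, 48, 0).
d = |64·(-22) + 48·35 − 672| / √(4096 + 2304 + 0) = |-400| / 80 = 5.

5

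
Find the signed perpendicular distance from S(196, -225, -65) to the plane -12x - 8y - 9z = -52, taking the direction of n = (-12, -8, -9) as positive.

n·S − (-52) = 85.
|n| = 17, so the signed distance is 85/17 = 5.

5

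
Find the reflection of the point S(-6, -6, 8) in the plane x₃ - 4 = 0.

(-6, -6, 0)

n = (0, 0, 1), |n|² = 1, n·S − 4 = 4, so t = 4/1 = 4.
Foot F = S − 4·n = (-6, -6, 4); the reflection is 2F − S = (-6, -6, 0).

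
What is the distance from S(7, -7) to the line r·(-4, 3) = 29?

The normal to the line is n = (-4, 3) with |n| = 5.
|n·S − 29| = |-49 − 29| = 78, so the distance is 78/5.

78/5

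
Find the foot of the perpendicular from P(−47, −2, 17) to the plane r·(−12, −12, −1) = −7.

(-23, 22, 19)

n = (−12, −12, −1), |n|² = 289, and n·P − (-7) = 578.
t = 578/289 = 2, so the foot is P − t·n = (−47, −2, 17) − 2·(−12, −12, −1) = (−23, 22, 19).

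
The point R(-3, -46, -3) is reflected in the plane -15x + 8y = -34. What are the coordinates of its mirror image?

n = (-15, 8, 0), |n|² = 289, n·R − (-34) = -289, so t = -289/289 = -1.
Foot F = R − (-1)·n = (-18, -38, -3); the reflection is 2F − R = (-33, -30, -3).

(-33, -30, -3)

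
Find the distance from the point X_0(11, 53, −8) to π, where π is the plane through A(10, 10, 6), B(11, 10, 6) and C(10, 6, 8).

3√5

AB = (1, 0, 0) and AC = (0, −4, 2), so a normal is n = AB × AC = (0, −2, −4).
Then n·(11, 53, −8) − (−44) = −30.
|n| = √(0 + 4 + 16) = 2√5, so the distance is |-30|/(2√5) = 3√5.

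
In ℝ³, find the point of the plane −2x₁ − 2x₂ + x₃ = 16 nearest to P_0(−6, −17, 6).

(2, -9, 2)

The perpendicular from P_0 has direction n = (−2, −2, 1): r = (−6, −17, 6) + t(−2, −2, 1).
Substitute into the plane: n·(P_0 + tn) = 16 gives 52 + 9t = 16, so t = -4.
Foot = (−6, −17, 6) + (-4)·(−2, −2, 1) = (2, −9, 2).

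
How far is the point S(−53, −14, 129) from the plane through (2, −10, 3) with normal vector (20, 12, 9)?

The plane has equation n·(r − (2, −10, 3)) = 0, i.e. n·r = -53.
Then n·(−53, −14, 129) − (−53) = −14.
|n| = √(400 + 144 + 81) = 25, so the distance is |-14|/25 = 14/25.

14/25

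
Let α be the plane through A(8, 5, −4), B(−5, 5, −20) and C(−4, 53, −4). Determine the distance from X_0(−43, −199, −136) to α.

AB = (−13, 0, −16) and AC = (−12, 48, 0), so a normal is n = AB × AC = (768, 192, −624).
Then n·(−43, −199, −136) − 9600 = 4032.
|n| = √(589824 + 36864 + 389376) = 1008, so the distance is |4032|/1008 = 4.

4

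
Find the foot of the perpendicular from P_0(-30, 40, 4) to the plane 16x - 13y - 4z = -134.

The perpendicular from P_0 has direction n = (16, -13, -4): r = (-30, 40, 4) + λ(16, -13, -4).
Substitute into the plane: n·(P_0 + λn) = -134 gives -1016 + 441λ = -134, so λ = 2.
Foot = (-30, 40, 4) + 2·(16, -13, -4) = (2, 14, -4).

(2, 14, -4)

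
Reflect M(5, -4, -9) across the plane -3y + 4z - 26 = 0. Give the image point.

With n = (0, -3, 4), the signed offset is (n·M − 26)/|n|² = -50/25 = -2.
M' = M − 2t·n = (5, -4, -9) − (-4)·(0, -3, 4) = (5, -16, 7).

(5, -16, 7)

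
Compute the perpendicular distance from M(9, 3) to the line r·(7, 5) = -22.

50√74/37

The normal to the line is n = (7, 5) with |n| = √74.
|n·M − (-22)| = |78 − (-22)| = 100, so the distance is 100/√74.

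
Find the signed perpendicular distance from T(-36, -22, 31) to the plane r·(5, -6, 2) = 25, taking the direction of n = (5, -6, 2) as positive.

n·T − 25 = -11.
|n| = √65, so the signed distance is -11/√65.

-11/√65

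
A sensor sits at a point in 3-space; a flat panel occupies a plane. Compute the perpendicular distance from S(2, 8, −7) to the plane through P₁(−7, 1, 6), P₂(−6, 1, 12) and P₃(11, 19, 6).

P₁P₂ = (1, 0, 6) and P₁P₃ = (18, 18, 0), so a normal is n = P₁P₂ × P₁P₃ = (−108, 108, 18).
n = (−108, 108, 18); n·P − 972 = -450; |n| = 18√73; distance = 450/(18√73) = 25/√73.

25/√73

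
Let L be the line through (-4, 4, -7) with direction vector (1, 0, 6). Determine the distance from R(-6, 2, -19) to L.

Direction vector d = (1, 0, 6).
AP = (-2, -2, -12), and AP × d = (-12, 0, 2).
|AP × d|² = 148 and |d|² = 37, so the distance is √(148/37) = √4 = 2.

2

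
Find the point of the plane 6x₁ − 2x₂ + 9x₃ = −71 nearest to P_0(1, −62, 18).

(-17, -56, -9)

n = (6, −2, 9), |n|² = 121, and n·P_0 − (-71) = 363.
t = 363/121 = 3, so the foot is P_0 − t·n = (1, −62, 18) − 3·(6, −2, 9) = (−17, −56, −9).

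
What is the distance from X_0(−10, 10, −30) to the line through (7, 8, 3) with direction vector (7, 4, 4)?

Direction vector d = (7, 4, 4).
AP = (−17, 2, −33), and AP × d = (140, −163, −82).
|AP × d|² = 52893 and |d|² = 81, so the distance is √(52893/81) = √653.

√653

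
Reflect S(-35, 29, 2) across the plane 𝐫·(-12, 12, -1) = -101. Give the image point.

(37, -43, 8)

With n = (-12, 12, -1), the signed offset is (n·S − (-101))/|n|² = 867/289 = 3.
S' = S − 2t·n = (-35, 29, 2) − 6·(-12, 12, -1) = (37, -43, 8).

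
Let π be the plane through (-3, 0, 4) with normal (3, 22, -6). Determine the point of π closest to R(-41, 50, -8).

The perpendicular from R has direction n = (3, 22, -6): r = (-41, 50, -8) + μ(3, 22, -6).
Substitute into the plane: n·(R + μn) = -33 gives 1025 + 529μ = -33, so μ = -2.
Foot = (-41, 50, -8) + (-2)·(3, 22, -6) = (-47, 6, 4).

(-47, 6, 4)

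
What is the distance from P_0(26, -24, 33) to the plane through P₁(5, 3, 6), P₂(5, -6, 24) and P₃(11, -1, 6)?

3/√61

P₁P₂ = (0, -9, 18) and P₁P₃ = (6, -4, 0), so a normal is n = P₁P₂ × P₁P₃ = (72, 108, 54).
Then n·(26, -24, 33) - 1008 = 54.
|n| = √(5184 + 11664 + 2916) = 18√61, so the distance is |54|/(18√61) = 3√61/61.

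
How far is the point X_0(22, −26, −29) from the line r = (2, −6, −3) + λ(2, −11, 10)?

6√41

Direction vector d = (2, −11, 10).
AP = (20, −20, −26); AP·d = 0, |AP|² = 1476, |d|² = 225.
distance² = |AP|² − (AP·d)²/|d|² = 1476 − 0/225 = 1476, so the distance is 6√41.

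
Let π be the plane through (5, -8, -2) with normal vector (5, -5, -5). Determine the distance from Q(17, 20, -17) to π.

√3/3

The plane has equation n·(r − (5, -8, -2)) = 0, i.e. n·r = 75.
Then n·(17, 20, -17) - 75 = -5.
|n| = √(25 + 25 + 25) = 5√3, so the distance is |-5|/(5√3) = 1/√3.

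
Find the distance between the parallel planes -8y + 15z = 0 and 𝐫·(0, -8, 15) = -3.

3/17

Both planes have normal n = (0, -8, 15), |n| = 17. Any point on the first plane is at distance |(-3) − 0|/|n| = 3/17 from the second.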